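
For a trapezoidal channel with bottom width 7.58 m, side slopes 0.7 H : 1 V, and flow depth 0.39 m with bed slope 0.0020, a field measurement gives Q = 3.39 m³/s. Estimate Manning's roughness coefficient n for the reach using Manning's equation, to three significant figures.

0.0204

A = (b + z·y)·y = (7.58 + 0.7×0.39)×0.39 = 3.063 m²
P = b + 2y√(1+z²) = 7.58 + 2×0.39×√(1+0.7²) = 8.532 m
R = A/P = 3.063/8.532 = 0.3590 m
n = (1/Q)·A·R^(2/3)·S^(1/2) = (1/3.39) × 3.063 × 0.5051 × 0.04472 = 0.02041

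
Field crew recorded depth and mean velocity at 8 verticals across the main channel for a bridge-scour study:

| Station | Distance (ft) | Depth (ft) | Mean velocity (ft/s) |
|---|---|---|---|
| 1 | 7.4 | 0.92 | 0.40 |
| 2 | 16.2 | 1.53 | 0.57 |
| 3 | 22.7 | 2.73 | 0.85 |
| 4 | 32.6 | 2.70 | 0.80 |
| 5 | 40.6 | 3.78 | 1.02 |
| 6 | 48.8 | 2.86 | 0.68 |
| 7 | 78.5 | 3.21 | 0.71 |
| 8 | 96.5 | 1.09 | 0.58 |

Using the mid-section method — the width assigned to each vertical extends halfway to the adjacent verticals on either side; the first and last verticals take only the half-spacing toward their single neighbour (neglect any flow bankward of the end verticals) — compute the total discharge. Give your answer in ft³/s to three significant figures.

175 ft³/s

w_1 = (16.2 − 7.4)/2 = 4.4 ft; q_1 = 0.40 × 0.92 × 4.4 = 1.619 ft³/s
w_2 = (22.7 − 7.4)/2 = 7.65 ft; q_2 = 0.57 × 1.53 × 7.65 = 6.672 ft³/s
w_3 = (32.6 − 16.2)/2 = 8.2 ft; q_3 = 0.85 × 2.73 × 8.2 = 19.03 ft³/s
w_4 = (40.6 − 22.7)/2 = 8.95 ft; q_4 = 0.80 × 2.70 × 8.95 = 19.33 ft³/s
w_5 = (48.8 − 32.6)/2 = 8.1 ft; q_5 = 1.02 × 3.78 × 8.1 = 31.23 ft³/s
w_6 = (78.5 − 40.6)/2 = 18.95 ft; q_6 = 0.68 × 2.86 × 18.95 = 36.85 ft³/s
w_7 = (96.5 − 48.8)/2 = 23.85 ft; q_7 = 0.71 × 3.21 × 23.85 = 54.36 ft³/s
w_8 = (96.5 − 78.5)/2 = 9 ft; q_8 = 0.58 × 1.09 × 9 = 5.690 ft³/s
Q = Σ qᵢ = 174.8 ft³/s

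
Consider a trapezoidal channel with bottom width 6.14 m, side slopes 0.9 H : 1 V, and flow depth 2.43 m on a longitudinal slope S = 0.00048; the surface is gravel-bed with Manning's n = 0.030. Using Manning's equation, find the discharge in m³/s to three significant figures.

A = (b + z·y)·y = (6.14 + 0.9×2.43)×2.43 = 20.23 m²
P = b + 2y√(1+z²) = 6.14 + 2×2.43×√(1+0.9²) = 12.68 m
R = A/P = 20.23/12.68 = 1.596 m
Q = (1/n)·A·R^(2/3)·S^(1/2) = (1/0.030) × 20.23 × 1.596^(2/3) × 0.00048^(1/2) = 20.18 m³/s

20.2 m³/s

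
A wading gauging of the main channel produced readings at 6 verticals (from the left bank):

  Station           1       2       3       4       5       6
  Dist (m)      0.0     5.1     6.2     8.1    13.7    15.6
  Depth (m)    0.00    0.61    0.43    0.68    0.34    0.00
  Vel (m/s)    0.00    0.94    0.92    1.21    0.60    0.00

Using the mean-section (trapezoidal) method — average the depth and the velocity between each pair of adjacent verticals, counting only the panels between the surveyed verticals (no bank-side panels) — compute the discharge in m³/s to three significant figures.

Panel 1-2: Δb = 5.1 m, d̄ = (0.00+0.61)/2 = 0.305, v̄ = (0.00+0.94)/2 = 0.47 → q = 5.1×0.305×0.47 = 0.7311 m³/s
Panel 2-3: Δb = 1.1 m, d̄ = (0.61+0.43)/2 = 0.52, v̄ = (0.94+0.92)/2 = 0.93 → q = 1.1×0.52×0.93 = 0.5320 m³/s
Panel 3-4: Δb = 1.9 m, d̄ = (0.43+0.68)/2 = 0.555, v̄ = (0.92+1.21)/2 = 1.065 → q = 1.9×0.555×1.065 = 1.123 m³/s
Panel 4-5: Δb = 5.6 m, d̄ = (0.68+0.34)/2 = 0.51, v̄ = (1.21+0.60)/2 = 0.905 → q = 5.6×0.51×0.905 = 2.585 m³/s
Panel 5-6: Δb = 1.9 m, d̄ = (0.34+0.00)/2 = 0.17, v̄ = (0.60+0.00)/2 = 0.3 → q = 1.9×0.17×0.3 = 0.09690 m³/s
Q = Σ q = 5.068 m³/s

5.07 m³/s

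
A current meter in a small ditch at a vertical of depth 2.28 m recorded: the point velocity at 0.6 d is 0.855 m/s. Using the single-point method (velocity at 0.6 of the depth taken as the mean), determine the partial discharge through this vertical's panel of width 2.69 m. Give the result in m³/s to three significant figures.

v̄ = v₀.₆ = 0.855 m/s
q = v̄ × d × w = 0.8550 × 2.28 × 2.69 = 5.244 m³/s

5.24 m³/s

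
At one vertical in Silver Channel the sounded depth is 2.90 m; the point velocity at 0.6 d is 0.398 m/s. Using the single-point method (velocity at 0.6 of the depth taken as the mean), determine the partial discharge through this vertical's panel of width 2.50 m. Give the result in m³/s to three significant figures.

2.89 m³/s

v̄ = v₀.₆ = 0.398 m/s
q = v̄ × d × w = 0.3980 × 2.90 × 2.50 = 2.886 m³/s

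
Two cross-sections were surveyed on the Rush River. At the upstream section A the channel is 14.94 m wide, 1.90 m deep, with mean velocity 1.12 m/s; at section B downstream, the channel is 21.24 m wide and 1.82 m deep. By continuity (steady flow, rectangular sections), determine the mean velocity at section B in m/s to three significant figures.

Q = A₁V₁ = (14.94×1.90) × 1.12 = 31.79 m³/s
A₂ = 21.24 × 1.82 = 38.66 m²
V₂ = Q/A₂ = 31.79/38.66 = 0.8224 m/s

0.822 m/s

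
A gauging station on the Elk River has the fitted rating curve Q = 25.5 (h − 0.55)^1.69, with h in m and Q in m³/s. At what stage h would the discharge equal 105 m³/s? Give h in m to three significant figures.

h − h₀ = (Q/C)^(1/b) = (105/25.5)^(1/1.69) = 2.310 m
h = 0.55 + 2.310 = 2.860 m

2.86 m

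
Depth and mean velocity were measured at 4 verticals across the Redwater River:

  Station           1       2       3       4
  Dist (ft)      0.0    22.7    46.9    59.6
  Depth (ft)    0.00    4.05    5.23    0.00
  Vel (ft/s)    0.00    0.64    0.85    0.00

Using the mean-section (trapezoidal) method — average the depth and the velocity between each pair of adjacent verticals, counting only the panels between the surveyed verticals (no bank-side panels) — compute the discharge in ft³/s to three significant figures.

112 ft³/s

Panel 1-2: Δb = 22.7 ft, d̄ = (0.00+4.05)/2 = 2.025, v̄ = (0.00+0.64)/2 = 0.32 → q = 22.7×2.025×0.32 = 14.71 ft³/s
Panel 2-3: Δb = 24.2 ft, d̄ = (4.05+5.23)/2 = 4.64, v̄ = (0.64+0.85)/2 = 0.745 → q = 24.2×4.64×0.745 = 83.65 ft³/s
Panel 3-4: Δb = 12.7 ft, d̄ = (5.23+0.00)/2 = 2.615, v̄ = (0.85+0.00)/2 = 0.425 → q = 12.7×2.615×0.425 = 14.11 ft³/s
Q = Σ q = 112.5 ft³/s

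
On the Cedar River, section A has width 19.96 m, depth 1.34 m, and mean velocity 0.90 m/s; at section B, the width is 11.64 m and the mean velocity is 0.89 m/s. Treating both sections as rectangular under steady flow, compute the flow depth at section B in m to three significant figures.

Q = A₁V₁ = (19.96×1.34) × 0.90 = 24.07 m³/s
d₂ = Q/(b₂ V₂) = 24.07/(11.64×0.89) = 2.324 m

2.32 m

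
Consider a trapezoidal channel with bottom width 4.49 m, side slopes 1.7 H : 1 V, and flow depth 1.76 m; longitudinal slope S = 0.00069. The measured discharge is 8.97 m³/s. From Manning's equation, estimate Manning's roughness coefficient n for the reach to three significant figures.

0.0424

A = (b + z·y)·y = (4.49 + 1.7×1.76)×1.76 = 13.17 m²
P = b + 2y√(1+z²) = 4.49 + 2×1.76×√(1+1.7²) = 11.43 m
R = A/P = 13.17/11.43 = 1.152 m
n = (1/Q)·A·R^(2/3)·S^(1/2) = (1/8.97) × 13.17 × 1.099 × 0.02627 = 0.04237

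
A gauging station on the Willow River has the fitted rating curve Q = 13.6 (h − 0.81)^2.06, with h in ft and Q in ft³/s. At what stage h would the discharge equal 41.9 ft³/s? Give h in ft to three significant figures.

2.54 ft

h − h₀ = (Q/C)^(1/b) = (41.9/13.6)^(1/2.06) = 1.727 ft
h = 0.81 + 1.727 = 2.537 ft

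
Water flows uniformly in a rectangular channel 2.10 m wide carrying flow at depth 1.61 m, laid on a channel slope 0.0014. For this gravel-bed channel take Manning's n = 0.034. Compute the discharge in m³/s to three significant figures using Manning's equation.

2.75 m³/s

A = b·y = 2.10 × 1.61 = 3.381 m²
P = b + 2y = 2.10 + 2×1.61 = 5.320 m
R = A/P = 3.381/5.320 = 0.6355 m
Q = (1/n)·A·R^(2/3)·S^(1/2) = (1/0.034) × 3.381 × 0.6355^(2/3) × 0.0014^(1/2) = 2.750 m³/s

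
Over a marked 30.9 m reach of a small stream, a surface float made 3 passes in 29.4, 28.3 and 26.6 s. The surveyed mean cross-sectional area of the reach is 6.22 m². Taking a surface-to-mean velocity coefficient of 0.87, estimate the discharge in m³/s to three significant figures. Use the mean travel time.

5.95 m³/s

t̄ = (29.4 + 28.3 + 26.6) / 3 = 28.1 s
v_surface = L / t̄ = 30.9 / 28.1 = 1.100 m/s
v_mean = 0.87 × 1.100 = 0.9567 m/s
Q = A × v_mean = 6.22 × 0.9567 = 5.951 m³/s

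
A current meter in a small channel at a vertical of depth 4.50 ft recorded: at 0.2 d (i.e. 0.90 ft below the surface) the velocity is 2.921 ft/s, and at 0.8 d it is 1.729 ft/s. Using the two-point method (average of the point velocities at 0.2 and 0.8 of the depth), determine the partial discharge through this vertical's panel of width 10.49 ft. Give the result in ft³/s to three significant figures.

110 ft³/s

v̄ = (2.921 + 1.729) / 2 = 2.325 ft/s
q = v̄ × d × w = 2.325 × 4.50 × 10.49 = 109.8 ft³/s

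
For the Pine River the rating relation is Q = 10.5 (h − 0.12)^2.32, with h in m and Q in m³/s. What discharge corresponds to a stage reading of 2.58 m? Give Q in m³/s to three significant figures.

84.8 m³/s

Q = 10.5 × (2.58 − 0.12)^2.32 = 10.5 × 2.46^2.32 = 84.75 m³/s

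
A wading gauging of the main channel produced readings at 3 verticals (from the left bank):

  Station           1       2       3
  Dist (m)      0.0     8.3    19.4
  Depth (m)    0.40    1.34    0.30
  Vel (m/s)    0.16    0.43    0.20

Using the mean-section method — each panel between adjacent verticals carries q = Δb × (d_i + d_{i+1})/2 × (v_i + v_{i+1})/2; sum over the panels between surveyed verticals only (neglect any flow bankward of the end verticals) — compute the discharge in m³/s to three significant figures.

Panel 1-2: Δb = 8.3 m, d̄ = (0.40+1.34)/2 = 0.87, v̄ = (0.16+0.43)/2 = 0.295 → q = 8.3×0.87×0.295 = 2.130 m³/s
Panel 2-3: Δb = 11.1 m, d̄ = (1.34+0.30)/2 = 0.82, v̄ = (0.43+0.20)/2 = 0.315 → q = 11.1×0.82×0.315 = 2.867 m³/s
Q = Σ q = 4.997 m³/s

5.00 m³/s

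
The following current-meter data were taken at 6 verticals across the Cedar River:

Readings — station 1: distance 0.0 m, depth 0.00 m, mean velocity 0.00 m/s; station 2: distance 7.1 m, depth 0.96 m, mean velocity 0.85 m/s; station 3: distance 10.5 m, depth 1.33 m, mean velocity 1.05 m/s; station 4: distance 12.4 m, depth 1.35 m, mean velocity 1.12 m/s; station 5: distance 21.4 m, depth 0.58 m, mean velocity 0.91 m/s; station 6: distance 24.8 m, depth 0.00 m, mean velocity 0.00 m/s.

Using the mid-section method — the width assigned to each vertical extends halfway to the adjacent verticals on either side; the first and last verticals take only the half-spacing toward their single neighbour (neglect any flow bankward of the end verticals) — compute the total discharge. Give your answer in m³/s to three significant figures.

19.5 m³/s

w_2 = (10.5 − 0.0)/2 = 5.25 m; q_2 = 0.85 × 0.96 × 5.25 = 4.284 m³/s
w_3 = (12.4 − 7.1)/2 = 2.65 m; q_3 = 1.05 × 1.33 × 2.65 = 3.701 m³/s
w_4 = (21.4 − 10.5)/2 = 5.45 m; q_4 = 1.12 × 1.35 × 5.45 = 8.240 m³/s
w_5 = (24.8 − 12.4)/2 = 6.2 m; q_5 = 0.91 × 0.58 × 6.2 = 3.272 m³/s
Stations 1, 6 contribute zero (depth or velocity is 0).
Q = Σ qᵢ = 19.50 m³/s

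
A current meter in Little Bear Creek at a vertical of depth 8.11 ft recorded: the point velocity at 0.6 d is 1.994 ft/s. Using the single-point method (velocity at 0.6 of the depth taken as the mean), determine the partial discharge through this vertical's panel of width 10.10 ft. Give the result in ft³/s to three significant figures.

v̄ = v₀.₆ = 1.994 ft/s
q = v̄ × d × w = 1.994 × 8.11 × 10.10 = 163.3 ft³/s

163 ft³/s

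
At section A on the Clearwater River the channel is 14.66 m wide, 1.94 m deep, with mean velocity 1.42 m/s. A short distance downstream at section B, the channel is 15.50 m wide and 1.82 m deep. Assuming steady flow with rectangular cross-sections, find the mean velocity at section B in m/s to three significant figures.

1.43 m/s

Q = A₁V₁ = (14.66×1.94) × 1.42 = 40.39 m³/s
A₂ = 15.50 × 1.82 = 28.21 m²
V₂ = Q/A₂ = 40.39/28.21 = 1.432 m/s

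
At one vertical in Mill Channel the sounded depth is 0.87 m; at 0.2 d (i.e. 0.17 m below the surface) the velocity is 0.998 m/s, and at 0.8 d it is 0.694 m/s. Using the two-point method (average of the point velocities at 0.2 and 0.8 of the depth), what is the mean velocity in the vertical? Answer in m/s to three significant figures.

v̄ = (0.998 + 0.694) / 2 = 0.8460 m/s

0.846 m/s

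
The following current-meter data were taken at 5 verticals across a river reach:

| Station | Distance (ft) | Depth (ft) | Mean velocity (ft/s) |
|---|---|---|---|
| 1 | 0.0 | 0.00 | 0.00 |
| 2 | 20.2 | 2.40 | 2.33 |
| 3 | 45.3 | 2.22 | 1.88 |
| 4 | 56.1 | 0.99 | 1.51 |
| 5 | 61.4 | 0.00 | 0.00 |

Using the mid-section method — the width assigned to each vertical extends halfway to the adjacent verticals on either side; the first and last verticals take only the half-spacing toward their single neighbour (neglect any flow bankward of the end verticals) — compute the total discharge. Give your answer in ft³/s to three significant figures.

w_2 = (45.3 − 0.0)/2 = 22.65 ft; q_2 = 2.33 × 2.40 × 22.65 = 126.7 ft³/s
w_3 = (56.1 − 20.2)/2 = 17.95 ft; q_3 = 1.88 × 2.22 × 17.95 = 74.92 ft³/s
w_4 = (61.4 − 45.3)/2 = 8.05 ft; q_4 = 1.51 × 0.99 × 8.05 = 12.03 ft³/s
Stations 1, 5 contribute zero (depth or velocity is 0).
Q = Σ qᵢ = 213.6 ft³/s

214 ft³/s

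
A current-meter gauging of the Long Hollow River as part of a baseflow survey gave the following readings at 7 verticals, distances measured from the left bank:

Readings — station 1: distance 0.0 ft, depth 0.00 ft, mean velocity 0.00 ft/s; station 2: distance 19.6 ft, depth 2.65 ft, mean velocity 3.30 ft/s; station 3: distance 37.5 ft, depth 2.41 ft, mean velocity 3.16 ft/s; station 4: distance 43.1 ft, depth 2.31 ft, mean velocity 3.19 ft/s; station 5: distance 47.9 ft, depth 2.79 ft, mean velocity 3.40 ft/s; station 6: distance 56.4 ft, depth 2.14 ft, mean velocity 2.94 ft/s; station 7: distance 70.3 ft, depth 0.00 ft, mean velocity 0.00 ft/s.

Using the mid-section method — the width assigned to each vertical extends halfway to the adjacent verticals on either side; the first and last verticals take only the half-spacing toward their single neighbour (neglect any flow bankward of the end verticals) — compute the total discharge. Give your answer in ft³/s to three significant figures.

425 ft³/s

w_2 = (37.5 − 0.0)/2 = 18.75 ft; q_2 = 3.30 × 2.65 × 18.75 = 164.0 ft³/s
w_3 = (43.1 − 19.6)/2 = 11.75 ft; q_3 = 3.16 × 2.41 × 11.75 = 89.48 ft³/s
w_4 = (47.9 − 37.5)/2 = 5.2 ft; q_4 = 3.19 × 2.31 × 5.2 = 38.32 ft³/s
w_5 = (56.4 − 43.1)/2 = 6.65 ft; q_5 = 3.40 × 2.79 × 6.65 = 63.08 ft³/s
w_6 = (70.3 − 47.9)/2 = 11.2 ft; q_6 = 2.94 × 2.14 × 11.2 = 70.47 ft³/s
Stations 1, 7 contribute zero (depth or velocity is 0).
Q = Σ qᵢ = 425.3 ft³/s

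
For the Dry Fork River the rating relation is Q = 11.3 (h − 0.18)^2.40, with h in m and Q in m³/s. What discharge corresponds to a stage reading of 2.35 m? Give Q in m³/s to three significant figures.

Q = 11.3 × (2.35 − 0.18)^2.40 = 11.3 × 2.17^2.40 = 72.54 m³/s

72.5 m³/s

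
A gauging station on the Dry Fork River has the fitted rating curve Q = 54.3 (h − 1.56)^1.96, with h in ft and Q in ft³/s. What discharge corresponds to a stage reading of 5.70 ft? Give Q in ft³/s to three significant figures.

879 ft³/s

Q = 54.3 × (5.70 − 1.56)^1.96 = 54.3 × 4.14^1.96 = 879.3 ft³/s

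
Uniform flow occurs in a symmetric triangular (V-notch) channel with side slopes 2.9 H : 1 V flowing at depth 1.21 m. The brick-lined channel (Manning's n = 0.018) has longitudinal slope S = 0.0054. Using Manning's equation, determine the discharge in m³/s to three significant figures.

11.9 m³/s

A = z·y² = 2.9×1.21² = 4.246 m²
P = 2y√(1+z²) = 2×1.21×√(1+2.9²) = 7.424 m
R = A/P = 4.246/7.424 = 0.5720 m
Q = (1/n)·A·R^(2/3)·S^(1/2) = (1/0.018) × 4.246 × 0.5720^(2/3) × 0.0054^(1/2) = 11.94 m³/s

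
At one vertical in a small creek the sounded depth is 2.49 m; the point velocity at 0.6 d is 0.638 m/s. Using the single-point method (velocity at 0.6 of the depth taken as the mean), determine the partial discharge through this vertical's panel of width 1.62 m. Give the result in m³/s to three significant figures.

v̄ = v₀.₆ = 0.638 m/s
q = v̄ × d × w = 0.6380 × 2.49 × 1.62 = 2.574 m³/s

2.57 m³/s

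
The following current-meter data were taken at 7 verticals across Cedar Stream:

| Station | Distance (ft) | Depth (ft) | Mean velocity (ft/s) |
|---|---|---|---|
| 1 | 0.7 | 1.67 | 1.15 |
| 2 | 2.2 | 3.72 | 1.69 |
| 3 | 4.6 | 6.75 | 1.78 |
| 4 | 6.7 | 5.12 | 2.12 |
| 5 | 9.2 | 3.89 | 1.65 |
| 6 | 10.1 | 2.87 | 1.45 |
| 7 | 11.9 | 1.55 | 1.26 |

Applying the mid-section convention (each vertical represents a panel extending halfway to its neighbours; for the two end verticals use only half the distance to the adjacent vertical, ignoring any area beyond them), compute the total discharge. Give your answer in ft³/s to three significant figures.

w_1 = (2.2 − 0.7)/2 = 0.75 ft; q_1 = 1.15 × 1.67 × 0.75 = 1.440 ft³/s
w_2 = (4.6 − 0.7)/2 = 1.95 ft; q_2 = 1.69 × 3.72 × 1.95 = 12.26 ft³/s
w_3 = (6.7 − 2.2)/2 = 2.25 ft; q_3 = 1.78 × 6.75 × 2.25 = 27.03 ft³/s
w_4 = (9.2 − 4.6)/2 = 2.3 ft; q_4 = 2.12 × 5.12 × 2.3 = 24.97 ft³/s
w_5 = (10.1 − 6.7)/2 = 1.7 ft; q_5 = 1.65 × 3.89 × 1.7 = 10.91 ft³/s
w_6 = (11.9 − 9.2)/2 = 1.35 ft; q_6 = 1.45 × 2.87 × 1.35 = 5.618 ft³/s
w_7 = (11.9 − 10.1)/2 = 0.9 ft; q_7 = 1.26 × 1.55 × 0.9 = 1.758 ft³/s
Q = Σ qᵢ = 83.99 ft³/s

84.0 ft³/s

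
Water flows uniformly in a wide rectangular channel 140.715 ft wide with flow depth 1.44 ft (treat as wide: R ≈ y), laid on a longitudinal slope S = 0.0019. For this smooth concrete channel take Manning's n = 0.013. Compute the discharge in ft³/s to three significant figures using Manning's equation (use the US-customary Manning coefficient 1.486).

1290 ft³/s

A = b·y = 140.715 × 1.44 = 202.6 ft²
Wide channel: R ≈ y = 1.44 ft
Q = (1.486/n)·A·R^(2/3)·S^(1/2) = (1.486/0.013) × 202.6 × 1.440^(2/3) × 0.0019^(1/2) = 1287 ft³/s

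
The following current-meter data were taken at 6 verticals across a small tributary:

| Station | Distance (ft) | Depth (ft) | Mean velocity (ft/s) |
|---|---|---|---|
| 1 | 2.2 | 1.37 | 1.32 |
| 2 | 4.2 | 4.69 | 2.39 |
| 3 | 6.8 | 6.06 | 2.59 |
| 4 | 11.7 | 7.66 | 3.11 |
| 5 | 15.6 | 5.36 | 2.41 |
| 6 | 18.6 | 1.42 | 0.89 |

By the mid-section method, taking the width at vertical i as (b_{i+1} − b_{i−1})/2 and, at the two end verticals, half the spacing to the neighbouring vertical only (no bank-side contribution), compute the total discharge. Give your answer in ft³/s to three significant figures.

w_1 = (4.2 − 2.2)/2 = 1 ft; q_1 = 1.32 × 1.37 × 1 = 1.808 ft³/s
w_2 = (6.8 − 2.2)/2 = 2.3 ft; q_2 = 2.39 × 4.69 × 2.3 = 25.78 ft³/s
w_3 = (11.7 − 4.2)/2 = 3.75 ft; q_3 = 2.59 × 6.06 × 3.75 = 58.86 ft³/s
w_4 = (15.6 − 6.8)/2 = 4.4 ft; q_4 = 3.11 × 7.66 × 4.4 = 104.8 ft³/s
w_5 = (18.6 − 11.7)/2 = 3.45 ft; q_5 = 2.41 × 5.36 × 3.45 = 44.57 ft³/s
w_6 = (18.6 − 15.6)/2 = 1.5 ft; q_6 = 0.89 × 1.42 × 1.5 = 1.896 ft³/s
Q = Σ qᵢ = 237.7 ft³/s

238 ft³/s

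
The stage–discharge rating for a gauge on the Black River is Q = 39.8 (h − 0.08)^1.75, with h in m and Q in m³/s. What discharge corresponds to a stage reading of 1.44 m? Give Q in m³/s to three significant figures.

68.2 m³/s

Q = 39.8 × (1.44 − 0.08)^1.75 = 39.8 × 1.36^1.75 = 68.17 m³/s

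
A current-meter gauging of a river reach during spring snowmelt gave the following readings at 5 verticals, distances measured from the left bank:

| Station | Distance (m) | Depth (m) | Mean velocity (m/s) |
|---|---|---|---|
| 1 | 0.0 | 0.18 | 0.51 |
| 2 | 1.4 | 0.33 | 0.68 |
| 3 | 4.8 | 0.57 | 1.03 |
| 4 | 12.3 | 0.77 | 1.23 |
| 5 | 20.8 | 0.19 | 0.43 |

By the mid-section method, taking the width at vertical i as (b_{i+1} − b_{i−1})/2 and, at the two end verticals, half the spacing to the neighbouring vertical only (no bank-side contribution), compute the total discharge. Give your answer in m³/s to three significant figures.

w_1 = (1.4 − 0.0)/2 = 0.7 m; q_1 = 0.51 × 0.18 × 0.7 = 0.06426 m³/s
w_2 = (4.8 − 0.0)/2 = 2.4 m; q_2 = 0.68 × 0.33 × 2.4 = 0.5386 m³/s
w_3 = (12.3 − 1.4)/2 = 5.45 m; q_3 = 1.03 × 0.57 × 5.45 = 3.200 m³/s
w_4 = (20.8 − 4.8)/2 = 8 m; q_4 = 1.23 × 0.77 × 8 = 7.577 m³/s
w_5 = (20.8 − 12.3)/2 = 4.25 m; q_5 = 0.43 × 0.19 × 4.25 = 0.3472 m³/s
Q = Σ qᵢ = 11.73 m³/s

11.7 m³/s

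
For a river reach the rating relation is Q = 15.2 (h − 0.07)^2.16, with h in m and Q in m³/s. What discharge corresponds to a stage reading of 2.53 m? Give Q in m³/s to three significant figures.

Q = 15.2 × (2.53 − 0.07)^2.16 = 15.2 × 2.46^2.16 = 106.2 m³/s

106 m³/s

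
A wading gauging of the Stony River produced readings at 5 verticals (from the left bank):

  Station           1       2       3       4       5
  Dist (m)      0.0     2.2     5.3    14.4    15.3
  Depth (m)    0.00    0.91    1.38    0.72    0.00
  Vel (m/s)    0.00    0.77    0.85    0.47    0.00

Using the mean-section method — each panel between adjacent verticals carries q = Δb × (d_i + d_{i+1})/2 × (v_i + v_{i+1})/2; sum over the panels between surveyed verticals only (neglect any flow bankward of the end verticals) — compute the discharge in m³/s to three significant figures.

Panel 1-2: Δb = 2.2 m, d̄ = (0.00+0.91)/2 = 0.455, v̄ = (0.00+0.77)/2 = 0.385 → q = 2.2×0.455×0.385 = 0.3854 m³/s
Panel 2-3: Δb = 3.1 m, d̄ = (0.91+1.38)/2 = 1.145, v̄ = (0.77+0.85)/2 = 0.81 → q = 3.1×1.145×0.81 = 2.875 m³/s
Panel 3-4: Δb = 9.1 m, d̄ = (1.38+0.72)/2 = 1.05, v̄ = (0.85+0.47)/2 = 0.66 → q = 9.1×1.05×0.66 = 6.306 m³/s
Panel 4-5: Δb = 0.9 m, d̄ = (0.72+0.00)/2 = 0.36, v̄ = (0.47+0.00)/2 = 0.235 → q = 0.9×0.36×0.235 = 0.07614 m³/s
Q = Σ q = 9.643 m³/s

9.64 m³/s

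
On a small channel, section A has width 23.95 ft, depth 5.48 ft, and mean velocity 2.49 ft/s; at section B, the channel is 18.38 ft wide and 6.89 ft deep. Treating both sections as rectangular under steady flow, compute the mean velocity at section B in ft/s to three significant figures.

2.58 ft/s

Q = A₁V₁ = (23.95×5.48) × 2.49 = 326.8 ft³/s
A₂ = 18.38 × 6.89 = 126.6 ft²
V₂ = Q/A₂ = 326.8/126.6 = 2.581 ft/s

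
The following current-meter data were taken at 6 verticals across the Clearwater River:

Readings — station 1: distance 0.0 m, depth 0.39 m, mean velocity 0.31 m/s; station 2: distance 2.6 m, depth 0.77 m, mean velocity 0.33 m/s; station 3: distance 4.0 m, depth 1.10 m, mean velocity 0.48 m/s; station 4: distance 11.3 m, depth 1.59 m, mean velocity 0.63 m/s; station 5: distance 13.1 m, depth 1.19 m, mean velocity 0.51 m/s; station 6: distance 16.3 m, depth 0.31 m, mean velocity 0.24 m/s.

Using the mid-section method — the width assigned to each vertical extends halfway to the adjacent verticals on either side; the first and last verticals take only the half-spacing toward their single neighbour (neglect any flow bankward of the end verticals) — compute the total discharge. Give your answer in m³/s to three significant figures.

9.16 m³/s

w_1 = (2.6 − 0.0)/2 = 1.3 m; q_1 = 0.31 × 0.39 × 1.3 = 0.1572 m³/s
w_2 = (4.0 − 0.0)/2 = 2 m; q_2 = 0.33 × 0.77 × 2 = 0.5082 m³/s
w_3 = (11.3 − 2.6)/2 = 4.35 m; q_3 = 0.48 × 1.10 × 4.35 = 2.297 m³/s
w_4 = (13.1 − 4.0)/2 = 4.55 m; q_4 = 0.63 × 1.59 × 4.55 = 4.558 m³/s
w_5 = (16.3 − 11.3)/2 = 2.5 m; q_5 = 0.51 × 1.19 × 2.5 = 1.517 m³/s
w_6 = (16.3 − 13.1)/2 = 1.6 m; q_6 = 0.24 × 0.31 × 1.6 = 0.1190 m³/s
Q = Σ qᵢ = 9.156 m³/s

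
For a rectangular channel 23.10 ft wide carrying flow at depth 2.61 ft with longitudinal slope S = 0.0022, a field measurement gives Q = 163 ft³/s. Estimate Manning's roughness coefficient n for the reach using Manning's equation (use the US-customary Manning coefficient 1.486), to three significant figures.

A = b·y = 23.10 × 2.61 = 60.29 ft²
P = b + 2y = 23.10 + 2×2.61 = 28.32 ft
R = A/P = 60.29/28.32 = 2.129 ft
n = (1.486/Q)·A·R^(2/3)·S^(1/2) = (1.486/163) × 60.29 × 1.655 × 0.04690 = 0.04266

0.0427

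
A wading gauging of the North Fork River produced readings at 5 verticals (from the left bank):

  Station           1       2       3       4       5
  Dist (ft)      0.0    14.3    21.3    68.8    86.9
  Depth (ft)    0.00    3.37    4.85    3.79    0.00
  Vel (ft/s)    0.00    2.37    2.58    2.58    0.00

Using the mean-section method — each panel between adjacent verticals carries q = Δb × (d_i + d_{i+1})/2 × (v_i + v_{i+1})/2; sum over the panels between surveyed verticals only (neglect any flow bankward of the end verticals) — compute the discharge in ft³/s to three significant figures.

673 ft³/s

Panel 1-2: Δb = 14.3 ft, d̄ = (0.00+3.37)/2 = 1.685, v̄ = (0.00+2.37)/2 = 1.185 → q = 14.3×1.685×1.185 = 28.55 ft³/s
Panel 2-3: Δb = 7 ft, d̄ = (3.37+4.85)/2 = 4.11, v̄ = (2.37+2.58)/2 = 2.475 → q = 7×4.11×2.475 = 71.21 ft³/s
Panel 3-4: Δb = 47.5 ft, d̄ = (4.85+3.79)/2 = 4.32, v̄ = (2.58+2.58)/2 = 2.58 → q = 47.5×4.32×2.58 = 529.4 ft³/s
Panel 4-5: Δb = 18.1 ft, d̄ = (3.79+0.00)/2 = 1.895, v̄ = (2.58+0.00)/2 = 1.29 → q = 18.1×1.895×1.29 = 44.25 ft³/s
Q = Σ q = 673.4 ft³/s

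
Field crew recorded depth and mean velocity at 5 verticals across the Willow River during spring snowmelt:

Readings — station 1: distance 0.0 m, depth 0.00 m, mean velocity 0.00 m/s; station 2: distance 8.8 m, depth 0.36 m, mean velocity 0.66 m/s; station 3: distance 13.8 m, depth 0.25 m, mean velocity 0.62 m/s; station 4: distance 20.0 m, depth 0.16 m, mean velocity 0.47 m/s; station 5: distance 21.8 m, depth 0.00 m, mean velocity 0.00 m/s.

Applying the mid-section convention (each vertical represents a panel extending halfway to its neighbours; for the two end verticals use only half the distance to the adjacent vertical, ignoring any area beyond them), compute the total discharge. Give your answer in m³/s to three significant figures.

2.81 m³/s

w_2 = (13.8 − 0.0)/2 = 6.9 m; q_2 = 0.66 × 0.36 × 6.9 = 1.639 m³/s
w_3 = (20.0 − 8.8)/2 = 5.6 m; q_3 = 0.62 × 0.25 × 5.6 = 0.8680 m³/s
w_4 = (21.8 − 13.8)/2 = 4 m; q_4 = 0.47 × 0.16 × 4 = 0.3008 m³/s
Stations 1, 5 contribute zero (depth or velocity is 0).
Q = Σ qᵢ = 2.808 m³/s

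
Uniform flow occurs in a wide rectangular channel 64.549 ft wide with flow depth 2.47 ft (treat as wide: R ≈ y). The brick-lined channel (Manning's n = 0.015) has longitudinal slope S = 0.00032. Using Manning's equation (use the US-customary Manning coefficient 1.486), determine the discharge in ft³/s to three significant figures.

A = b·y = 64.549 × 2.47 = 159.4 ft²
Wide channel: R ≈ y = 2.47 ft
Q = (1.486/n)·A·R^(2/3)·S^(1/2) = (1.486/0.015) × 159.4 × 2.470^(2/3) × 0.00032^(1/2) = 516.3 ft³/s

516 ft³/s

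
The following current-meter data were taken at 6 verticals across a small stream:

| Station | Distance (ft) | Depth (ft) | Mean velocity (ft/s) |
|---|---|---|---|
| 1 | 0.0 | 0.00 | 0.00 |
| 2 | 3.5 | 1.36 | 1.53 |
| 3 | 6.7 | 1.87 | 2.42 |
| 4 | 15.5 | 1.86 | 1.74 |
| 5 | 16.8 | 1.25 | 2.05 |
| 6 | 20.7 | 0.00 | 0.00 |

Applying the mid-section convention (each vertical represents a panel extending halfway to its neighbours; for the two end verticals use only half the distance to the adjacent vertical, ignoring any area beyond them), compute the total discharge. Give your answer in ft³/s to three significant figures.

w_2 = (6.7 − 0.0)/2 = 3.35 ft; q_2 = 1.53 × 1.36 × 3.35 = 6.971 ft³/s
w_3 = (15.5 − 3.5)/2 = 6 ft; q_3 = 2.42 × 1.87 × 6 = 27.15 ft³/s
w_4 = (16.8 − 6.7)/2 = 5.05 ft; q_4 = 1.74 × 1.86 × 5.05 = 16.34 ft³/s
w_5 = (20.7 − 15.5)/2 = 2.6 ft; q_5 = 2.05 × 1.25 × 2.6 = 6.663 ft³/s
Stations 1, 6 contribute zero (depth or velocity is 0).
Q = Σ qᵢ = 57.13 ft³/s

57.1 ft³/s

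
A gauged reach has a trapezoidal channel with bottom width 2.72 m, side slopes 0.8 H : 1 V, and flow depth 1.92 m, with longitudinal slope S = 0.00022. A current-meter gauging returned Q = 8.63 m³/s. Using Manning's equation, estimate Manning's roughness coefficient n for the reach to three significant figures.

A = (b + z·y)·y = (2.72 + 0.8×1.92)×1.92 = 8.172 m²
P = b + 2y√(1+z²) = 2.72 + 2×1.92×√(1+0.8²) = 7.638 m
R = A/P = 8.172/7.638 = 1.070 m
n = (1/Q)·A·R^(2/3)·S^(1/2) = (1/8.63) × 8.172 × 1.046 × 0.01483 = 0.01469

0.0147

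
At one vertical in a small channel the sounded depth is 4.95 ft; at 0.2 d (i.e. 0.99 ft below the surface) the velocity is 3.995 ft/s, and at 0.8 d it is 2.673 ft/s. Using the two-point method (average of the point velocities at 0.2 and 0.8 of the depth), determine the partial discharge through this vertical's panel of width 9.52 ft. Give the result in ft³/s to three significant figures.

157 ft³/s

v̄ = (3.995 + 2.673) / 2 = 3.334 ft/s
q = v̄ × d × w = 3.334 × 4.95 × 9.52 = 157.1 ft³/s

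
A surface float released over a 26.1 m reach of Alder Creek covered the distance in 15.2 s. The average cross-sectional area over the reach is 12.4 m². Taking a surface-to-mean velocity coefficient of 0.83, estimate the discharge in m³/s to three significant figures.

17.7 m³/s

v_surface = L / t̄ = 26.1 / 15.2 = 1.717 m/s
v_mean = 0.83 × 1.717 = 1.425 m/s
Q = A × v_mean = 12.4 × 1.425 = 17.67 m³/s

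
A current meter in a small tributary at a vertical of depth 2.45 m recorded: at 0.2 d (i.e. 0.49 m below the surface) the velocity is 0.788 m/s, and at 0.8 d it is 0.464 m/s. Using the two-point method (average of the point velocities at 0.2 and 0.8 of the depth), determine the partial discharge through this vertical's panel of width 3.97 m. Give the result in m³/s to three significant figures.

v̄ = (0.788 + 0.464) / 2 = 0.6260 m/s
q = v̄ × d × w = 0.6260 × 2.45 × 3.97 = 6.089 m³/s

6.09 m³/s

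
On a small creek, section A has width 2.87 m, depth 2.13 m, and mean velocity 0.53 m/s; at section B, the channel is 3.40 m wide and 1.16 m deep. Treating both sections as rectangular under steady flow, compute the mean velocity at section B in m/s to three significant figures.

0.821 m/s

Q = A₁V₁ = (2.87×2.13) × 0.53 = 3.240 m³/s
A₂ = 3.40 × 1.16 = 3.944 m²
V₂ = Q/A₂ = 3.240/3.944 = 0.8215 m/s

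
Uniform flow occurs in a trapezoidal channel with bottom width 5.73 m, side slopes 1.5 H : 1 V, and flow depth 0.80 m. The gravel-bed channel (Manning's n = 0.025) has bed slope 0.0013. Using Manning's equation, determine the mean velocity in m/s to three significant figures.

1.08 m/s

A = (b + z·y)·y = (5.73 + 1.5×0.80)×0.80 = 5.544 m²
P = b + 2y√(1+z²) = 5.73 + 2×0.80×√(1+1.5²) = 8.614 m
R = A/P = 5.544/8.614 = 0.6436 m
Q = (1/n)·A·R^(2/3)·S^(1/2) = (1/0.025) × 5.544 × 0.6436^(2/3) × 0.0013^(1/2) = 5.960 m³/s
V = Q/A = 5.960/5.544 = 1.075 m/s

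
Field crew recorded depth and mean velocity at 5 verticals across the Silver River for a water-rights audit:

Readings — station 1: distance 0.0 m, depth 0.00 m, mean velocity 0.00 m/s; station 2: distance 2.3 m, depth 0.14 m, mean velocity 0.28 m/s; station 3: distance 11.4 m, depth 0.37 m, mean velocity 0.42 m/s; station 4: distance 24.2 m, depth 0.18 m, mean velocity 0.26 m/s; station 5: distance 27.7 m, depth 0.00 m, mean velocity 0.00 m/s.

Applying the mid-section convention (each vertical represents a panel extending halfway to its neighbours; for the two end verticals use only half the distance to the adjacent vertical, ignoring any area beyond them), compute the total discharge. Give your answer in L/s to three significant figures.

2310 L/s

w_2 = (11.4 − 0.0)/2 = 5.7 m; q_2 = 0.28 × 0.14 × 5.7 = 0.2234 m³/s
w_3 = (24.2 − 2.3)/2 = 10.95 m; q_3 = 0.42 × 0.37 × 10.95 = 1.702 m³/s
w_4 = (27.7 − 11.4)/2 = 8.15 m; q_4 = 0.26 × 0.18 × 8.15 = 0.3814 m³/s
Stations 1, 5 contribute zero (depth or velocity is 0).
Q = Σ qᵢ = 2.306 m³/s
= 2.306 × 1000 = 2306 L/s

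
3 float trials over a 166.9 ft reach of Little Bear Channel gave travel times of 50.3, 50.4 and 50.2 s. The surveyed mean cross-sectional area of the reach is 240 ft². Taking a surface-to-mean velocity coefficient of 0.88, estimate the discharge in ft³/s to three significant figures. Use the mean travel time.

701 ft³/s

t̄ = (50.3 + 50.4 + 50.2) / 3 = 50.3 s
v_surface = L / t̄ = 166.9 / 50.3 = 3.318 ft/s
v_mean = 0.88 × 3.318 = 2.920 ft/s
Q = A × v_mean = 240 × 2.920 = 700.8 ft³/s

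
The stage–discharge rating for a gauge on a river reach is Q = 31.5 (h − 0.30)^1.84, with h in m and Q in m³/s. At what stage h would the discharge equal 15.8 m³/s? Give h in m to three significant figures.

0.987 m

h − h₀ = (Q/C)^(1/b) = (15.8/31.5)^(1/1.84) = 0.6873 m
h = 0.30 + 0.6873 = 0.9873 m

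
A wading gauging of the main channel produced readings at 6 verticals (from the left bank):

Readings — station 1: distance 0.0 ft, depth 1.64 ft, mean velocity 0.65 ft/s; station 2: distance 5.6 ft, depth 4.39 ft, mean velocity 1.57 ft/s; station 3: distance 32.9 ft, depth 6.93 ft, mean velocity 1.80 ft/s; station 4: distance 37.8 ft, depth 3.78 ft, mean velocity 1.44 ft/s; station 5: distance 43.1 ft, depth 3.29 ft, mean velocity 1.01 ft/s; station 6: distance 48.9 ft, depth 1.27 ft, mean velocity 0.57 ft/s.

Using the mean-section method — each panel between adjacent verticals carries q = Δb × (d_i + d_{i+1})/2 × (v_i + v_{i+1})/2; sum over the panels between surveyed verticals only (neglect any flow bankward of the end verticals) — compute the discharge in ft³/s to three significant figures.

Panel 1-2: Δb = 5.6 ft, d̄ = (1.64+4.39)/2 = 3.015, v̄ = (0.65+1.57)/2 = 1.11 → q = 5.6×3.015×1.11 = 18.74 ft³/s
Panel 2-3: Δb = 27.3 ft, d̄ = (4.39+6.93)/2 = 5.66, v̄ = (1.57+1.80)/2 = 1.685 → q = 27.3×5.66×1.685 = 260.4 ft³/s
Panel 3-4: Δb = 4.9 ft, d̄ = (6.93+3.78)/2 = 5.355, v̄ = (1.80+1.44)/2 = 1.62 → q = 4.9×5.355×1.62 = 42.51 ft³/s
Panel 4-5: Δb = 5.3 ft, d̄ = (3.78+3.29)/2 = 3.535, v̄ = (1.44+1.01)/2 = 1.225 → q = 5.3×3.535×1.225 = 22.95 ft³/s
Panel 5-6: Δb = 5.8 ft, d̄ = (3.29+1.27)/2 = 2.28, v̄ = (1.01+0.57)/2 = 0.79 → q = 5.8×2.28×0.79 = 10.45 ft³/s
Q = Σ q = 355.0 ft³/s

355 ft³/s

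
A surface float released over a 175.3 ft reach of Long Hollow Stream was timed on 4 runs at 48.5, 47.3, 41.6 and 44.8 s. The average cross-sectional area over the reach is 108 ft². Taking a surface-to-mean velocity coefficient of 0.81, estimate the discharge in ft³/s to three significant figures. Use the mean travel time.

337 ft³/s

t̄ = (48.5 + 47.3 + 41.6 + 44.8) / 4 = 45.55 s
v_surface = L / t̄ = 175.3 / 45.55 = 3.849 ft/s
v_mean = 0.81 × 3.849 = 3.117 ft/s
Q = A × v_mean = 108 × 3.117 = 336.7 ft³/s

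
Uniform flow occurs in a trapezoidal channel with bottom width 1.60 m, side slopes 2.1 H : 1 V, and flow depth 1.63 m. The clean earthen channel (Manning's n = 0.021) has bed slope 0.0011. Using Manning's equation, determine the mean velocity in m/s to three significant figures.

A = (b + z·y)·y = (1.60 + 2.1×1.63)×1.63 = 8.187 m²
P = b + 2y√(1+z²) = 1.60 + 2×1.63×√(1+2.1²) = 9.183 m
R = A/P = 8.187/9.183 = 0.8916 m
Q = (1/n)·A·R^(2/3)·S^(1/2) = (1/0.021) × 8.187 × 0.8916^(2/3) × 0.0011^(1/2) = 11.98 m³/s
V = Q/A = 11.98/8.187 = 1.463 m/s

1.46 m/s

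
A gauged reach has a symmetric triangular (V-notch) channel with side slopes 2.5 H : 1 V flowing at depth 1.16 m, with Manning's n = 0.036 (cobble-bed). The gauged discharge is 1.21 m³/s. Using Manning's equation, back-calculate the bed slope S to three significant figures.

A = z·y² = 2.5×1.16² = 3.364 m²
P = 2y√(1+z²) = 2×1.16×√(1+2.5²) = 6.247 m
R = A/P = 3.364/6.247 = 0.5385 m
S = (Q·n / (1·A·R^(2/3)))² = (1.21×0.036 / (1×3.364×0.6619))² = 0.0003827

0.000383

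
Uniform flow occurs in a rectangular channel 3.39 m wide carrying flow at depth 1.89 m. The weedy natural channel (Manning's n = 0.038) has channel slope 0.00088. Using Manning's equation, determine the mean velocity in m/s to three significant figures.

A = b·y = 3.39 × 1.89 = 6.407 m²
P = b + 2y = 3.39 + 2×1.89 = 7.170 m
R = A/P = 6.407/7.170 = 0.8936 m
Q = (1/n)·A·R^(2/3)·S^(1/2) = (1/0.038) × 6.407 × 0.8936^(2/3) × 0.00088^(1/2) = 4.640 m³/s
V = Q/A = 4.640/6.407 = 0.7242 m/s

0.724 m/s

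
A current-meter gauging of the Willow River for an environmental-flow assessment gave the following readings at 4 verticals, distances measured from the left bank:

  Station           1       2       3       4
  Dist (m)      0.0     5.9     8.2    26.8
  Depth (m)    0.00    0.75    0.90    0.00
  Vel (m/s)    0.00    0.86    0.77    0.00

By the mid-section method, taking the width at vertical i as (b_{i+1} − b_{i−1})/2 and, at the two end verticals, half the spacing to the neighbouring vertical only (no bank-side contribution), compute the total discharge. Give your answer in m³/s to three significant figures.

w_2 = (8.2 − 0.0)/2 = 4.1 m; q_2 = 0.86 × 0.75 × 4.1 = 2.645 m³/s
w_3 = (26.8 − 5.9)/2 = 10.45 m; q_3 = 0.77 × 0.90 × 10.45 = 7.242 m³/s
Stations 1, 4 contribute zero (depth or velocity is 0).
Q = Σ qᵢ = 9.886 m³/s

9.89 m³/s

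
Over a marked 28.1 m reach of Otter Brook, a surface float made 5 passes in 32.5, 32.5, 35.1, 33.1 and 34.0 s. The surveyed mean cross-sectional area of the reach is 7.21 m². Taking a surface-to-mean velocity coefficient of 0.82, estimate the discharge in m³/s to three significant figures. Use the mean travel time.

t̄ = (32.5 + 32.5 + 35.1 + 33.1 + 34.0) / 5 = 33.44 s
v_surface = L / t̄ = 28.1 / 33.44 = 0.8403 m/s
v_mean = 0.82 × 0.8403 = 0.6891 m/s
Q = A × v_mean = 7.21 × 0.6891 = 4.968 m³/s

4.97 m³/s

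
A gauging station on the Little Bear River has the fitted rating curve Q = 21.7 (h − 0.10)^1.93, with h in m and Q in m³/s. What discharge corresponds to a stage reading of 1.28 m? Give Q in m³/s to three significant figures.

Q = 21.7 × (1.28 − 0.10)^1.93 = 21.7 × 1.18^1.93 = 29.87 m³/s

29.9 m³/s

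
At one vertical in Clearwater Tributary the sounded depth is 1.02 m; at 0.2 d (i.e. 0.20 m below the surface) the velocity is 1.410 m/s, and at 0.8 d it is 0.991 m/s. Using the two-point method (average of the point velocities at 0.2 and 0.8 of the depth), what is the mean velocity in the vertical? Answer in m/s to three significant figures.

1.20 m/s

v̄ = (1.410 + 0.991) / 2 = 1.201 m/s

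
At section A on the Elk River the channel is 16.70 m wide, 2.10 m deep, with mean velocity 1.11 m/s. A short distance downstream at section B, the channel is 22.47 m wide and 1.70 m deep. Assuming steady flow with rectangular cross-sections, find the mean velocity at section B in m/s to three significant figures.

1.02 m/s

Q = A₁V₁ = (16.70×2.10) × 1.11 = 38.93 m³/s
A₂ = 22.47 × 1.70 = 38.20 m²
V₂ = Q/A₂ = 38.93/38.20 = 1.019 m/s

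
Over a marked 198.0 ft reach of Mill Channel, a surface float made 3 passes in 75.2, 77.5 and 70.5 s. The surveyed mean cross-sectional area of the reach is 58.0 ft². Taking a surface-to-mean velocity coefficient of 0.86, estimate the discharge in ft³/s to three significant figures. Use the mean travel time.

t̄ = (75.2 + 77.5 + 70.5) / 3 = 74.4 s
v_surface = L / t̄ = 198.0 / 74.4 = 2.661 ft/s
v_mean = 0.86 × 2.661 = 2.289 ft/s
Q = A × v_mean = 58.0 × 2.289 = 132.7 ft³/s

133 ft³/s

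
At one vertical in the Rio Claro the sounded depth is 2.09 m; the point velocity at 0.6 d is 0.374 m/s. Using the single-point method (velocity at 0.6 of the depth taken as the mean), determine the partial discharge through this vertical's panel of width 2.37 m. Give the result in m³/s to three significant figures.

1.85 m³/s

v̄ = v₀.₆ = 0.374 m/s
q = v̄ × d × w = 0.3740 × 2.09 × 2.37 = 1.853 m³/s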